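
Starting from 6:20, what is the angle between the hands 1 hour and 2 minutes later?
First find the time 1 hour and 2 minutes after 6:20.
Total minutes: 6 x 60 + 20 + 1 x 60 + 2 = 442.
442 mod 720 = 442 minutes = 7:22.
Now compute the angle at 7:22:
Hour hand: 7 x 30 + 22 x 0.5 = 221 degrees
Minute hand: 22 x 6 = 132 degrees
Difference: |221 - 132| = 89 degrees
The angle is 89 degrees

Final answer: 89 degrees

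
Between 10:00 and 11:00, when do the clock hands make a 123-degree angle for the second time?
At t minutes past 10:00, the hour hand is at 30 x 10 + 0.5t degrees and the minute hand is at 6t degrees.
The smaller angle between them is 123 degrees when |30H - 5.5t| = 123 or |30H - 5.5t| = 237.
With H = 10, solve 30 x 10 - 5.5t = +/- target for each target:
  t = (30 x 10 - 123) / 5.5 = 32.18
  t = (30 x 10 + 123) / 5.5 = 76.91 (outside (0, 60))
  t = (30 x 10 - 237) / 5.5 = 11.45
  t = (30 x 10 + 237) / 5.5 = 97.64 (outside (0, 60))
Valid solutions in (0, 60): {11.45, 32.18} minutes.
The second occurrence is t = 32.18 minutes.
The hands form a 123-degree angle at 32.18 minutes past 10:00.

Final answer: 32.18 minutes past 10:00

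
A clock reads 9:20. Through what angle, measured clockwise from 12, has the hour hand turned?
The hour hand moves 30 degrees per hour and 0.5 degrees per minute.
At 9:20: (9) x 30 + 20 x 0.5 = 270 + 10 = 280 degrees

Final answer: 280 degrees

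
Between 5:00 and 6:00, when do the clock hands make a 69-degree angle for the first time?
At t minutes past 5:00, the hour hand is at 30 x 5 + 0.5t degrees and the minute hand is at 6t degrees.
The smaller angle between them is 69 degrees when |30H - 5.5t| = 69 or |30H - 5.5t| = 291.
With H = 5, solve 30 x 5 - 5.5t = +/- target for each target:
  t = (30 x 5 - 69) / 5.5 = 14.73
  t = (30 x 5 + 69) / 5.5 = 39.82
  t = (30 x 5 - 291) / 5.5 = -25.64 (outside (0, 60))
  t = (30 x 5 + 291) / 5.5 = 80.18 (outside (0, 60))
Valid solutions in (0, 60): {14.73, 39.82} minutes.
The first occurrence is t = 14.73 minutes.
The hands form a 69-degree angle at 14.73 minutes past 5:00.

Final answer: 14.73 minutes past 5:00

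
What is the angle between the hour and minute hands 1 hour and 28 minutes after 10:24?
First find the time 1 hour and 28 minutes after 10:24.
Total minutes: 10 x 60 + 24 + 1 x 60 + 28 = 712.
712 mod 720 = 712 minutes = 11:52.
Now compute the angle at 11:52:
Hour hand: 11 x 30 + 52 x 0.5 = 356 degrees
Minute hand: 52 x 6 = 312 degrees
Difference: |356 - 312| = 44 degrees
The angle is 44 degrees

Final answer: 44 degrees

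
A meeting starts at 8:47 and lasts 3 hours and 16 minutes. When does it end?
Starting time: 8:47
Adding 16 minutes to 47 minutes: 47 + 16 = 63 minutes = 1 hour and 3 minutes
Adding 3 hours: 8 + 3 + 1 (carry) = 12
Final time: 12:03

Final answer: 12:03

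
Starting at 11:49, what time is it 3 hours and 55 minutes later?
Starting time: 11:49
Adding 55 minutes to 49 minutes: 49 + 55 = 104 minutes = 1 hour and 44 minutes
Adding 3 hours: 11 + 3 + 1 (carry) = 15 - 12 = 3
Final time: 3:44

Final answer: 3:44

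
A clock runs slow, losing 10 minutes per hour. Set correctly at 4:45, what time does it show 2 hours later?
For every 60 true minutes, the faulty clock advances 60 - 10 = 50 minutes.
True elapsed: 2 hours = 120 minutes.
Faulty clock advances: 120 x 50/60 = 100 minutes (drift: 20 minutes behind).
Shown time: 4:45 + 100 minutes = 6:25.

Final answer: 6:25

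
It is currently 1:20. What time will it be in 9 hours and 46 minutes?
Starting time: 1:20
Adding 46 minutes to 20 minutes: 20 + 46 = 66 minutes = 1 hour and 6 minutes
Adding 9 hours: 1 + 9 + 1 (carry) = 11
Final time: 11:06

Final answer: 11:06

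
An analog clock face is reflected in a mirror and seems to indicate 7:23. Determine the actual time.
Reflection across the vertical (12-6) axis maps a hand at angle A degrees to (360 - A) degrees, which sends a reading of T minutes past 12:00 to (720 - T) minutes past 12:00.
Mirror reads 7:23 = 443 minutes past 12:00.
Actual time: (720 - 443) mod 720 = 277 minutes = 4:37.

Final answer: 4:37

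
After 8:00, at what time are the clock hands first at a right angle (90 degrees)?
At t minutes past 8:00, the hour hand is at 30 x 8 + 0.5t degrees and the minute hand is at 6t degrees.
The smaller angle between them is 90 degrees when |30H - 5.5t| = 90 or |30H - 5.5t| = 270.
With H = 8, solve 30 x 8 - 5.5t = +/- target for each target:
  t = (30 x 8 - 90) / 5.5 = 27.27
  t = (30 x 8 + 90) / 5.5 = 60 (outside (0, 60))
  t = (30 x 8 - 270) / 5.5 = -5.45 (outside (0, 60))
  t = (30 x 8 + 270) / 5.5 = 92.73 (outside (0, 60))
Valid solutions in (0, 60): {27.27} minutes.
First occurrence: t = 27.27 minutes.
The hands are at right angles at 27.27 minutes past 8:00.

Final answer: 27.27 minutes past 8:00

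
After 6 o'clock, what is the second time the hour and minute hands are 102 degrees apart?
At t minutes past 6:00, the hour hand is at 30 x 6 + 0.5t degrees and the minute hand is at 6t degrees.
The smaller angle between them is 102 degrees when |30H - 5.5t| = 102 or |30H - 5.5t| = 258.
With H = 6, solve 30 x 6 - 5.5t = +/- target for each target:
  t = (30 x 6 - 102) / 5.5 = 14.18
  t = (30 x 6 + 102) / 5.5 = 51.27
  t = (30 x 6 - 258) / 5.5 = -14.18 (outside (0, 60))
  t = (30 x 6 + 258) / 5.5 = 79.64 (outside (0, 60))
Valid solutions in (0, 60): {14.18, 51.27} minutes.
The second occurrence is t = 51.27 minutes.
The hands form a 102-degree angle at 51.27 minutes past 6:00.

Final answer: 51.27 minutes past 6:00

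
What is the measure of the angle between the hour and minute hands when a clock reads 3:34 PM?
Hour hand position: 3 x 30 + 34 x 0.5 = 107 degrees
Minute hand position: 34 x 6 = 204 degrees
Difference: |107 - 204| = 97 degrees
The angle between the hands is 97 degrees

Final answer: 97 degrees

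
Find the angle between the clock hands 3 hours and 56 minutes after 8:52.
First find the time 3 hours and 56 minutes after 8:52.
Total minutes: 8 x 60 + 52 + 3 x 60 + 56 = 768.
768 mod 720 = 48 minutes = 12:48.
Now compute the angle at 12:48:
Hour hand: 0 x 30 + 48 x 0.5 = 24 degrees
Minute hand: 48 x 6 = 288 degrees
Difference: |24 - 288| = 264 degrees
Smaller angle: 360 - 264 = 96 degrees

Final answer: 96 degrees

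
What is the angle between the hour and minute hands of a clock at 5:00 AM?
Hour hand position: 5 x 30 + 0 x 0.5 = 150 degrees
Minute hand position: 0 x 6 = 0 degrees
Difference: |150 - 0| = 150 degrees
The angle between the hands is 150 degrees

Final answer: 150 degrees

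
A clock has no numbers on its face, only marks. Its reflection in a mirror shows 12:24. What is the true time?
Reflection across the vertical (12-6) axis maps a hand at angle A degrees to (360 - A) degrees, which sends a reading of T minutes past 12:00 to (720 - T) minutes past 12:00.
Mirror reads 12:24 = 24 minutes past 12:00.
Actual time: (720 - 24) mod 720 = 696 minutes = 11:36.

Final answer: 11:36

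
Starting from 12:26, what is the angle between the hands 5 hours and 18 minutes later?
First find the time 5 hours and 18 minutes after 12:26.
Total minutes: 12 x 60 + 26 + 5 x 60 + 18 = 1064.
1064 mod 720 = 344 minutes = 5:44.
Now compute the angle at 5:44:
Hour hand: 5 x 30 + 44 x 0.5 = 172 degrees
Minute hand: 44 x 6 = 264 degrees
Difference: |172 - 264| = 92 degrees
The angle is 92 degrees

Final answer: 92 degrees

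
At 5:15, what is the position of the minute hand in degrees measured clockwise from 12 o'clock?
The minute hand moves 6 degrees per minute.
At 5:15: 15 x 6 = 90 degrees

Final answer: 90 degrees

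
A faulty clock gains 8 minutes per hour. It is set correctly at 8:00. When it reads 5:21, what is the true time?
For every 60 true minutes, the faulty clock advances 68 minutes, so 1 faulty-clock minute corresponds to 60/68 true minutes.
From 8:00 to 5:21 on the faulty dial is 561 minutes.
True elapsed: 561 x 60/68 = 495 minutes = 8 hours and 15 minutes.
True time: 8:00 + 8 hours and 15 minutes = 4:15.

Final answer: 4:15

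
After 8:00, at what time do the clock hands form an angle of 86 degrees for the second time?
At t minutes past 8:00, the hour hand is at 30 x 8 + 0.5t degrees and the minute hand is at 6t degrees.
The smaller angle between them is 86 degrees when |30H - 5.5t| = 86 or |30H - 5.5t| = 274.
With H = 8, solve 30 x 8 - 5.5t = +/- target for each target:
  t = (30 x 8 - 86) / 5.5 = 28
  t = (30 x 8 + 86) / 5.5 = 59.27
  t = (30 x 8 - 274) / 5.5 = -6.18 (outside (0, 60))
  t = (30 x 8 + 274) / 5.5 = 93.45 (outside (0, 60))
Valid solutions in (0, 60): {28, 59.27} minutes.
The second occurrence is t = 59.27 minutes.
The hands form a 86-degree angle at 59.27 minutes past 8:00.

Final answer: 59.27 minutes past 8:00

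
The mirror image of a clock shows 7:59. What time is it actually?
Reflection across the vertical (12-6) axis maps a hand at angle A degrees to (360 - A) degrees, which sends a reading of T minutes past 12:00 to (720 - T) minutes past 12:00.
Mirror reads 7:59 = 479 minutes past 12:00.
Actual time: (720 - 479) mod 720 = 241 minutes = 4:01.

Final answer: 4:01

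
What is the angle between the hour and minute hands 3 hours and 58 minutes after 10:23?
First find the time 3 hours and 58 minutes after 10:23.
Total minutes: 10 x 60 + 23 + 3 x 60 + 58 = 861.
861 mod 720 = 141 minutes = 2:21.
Now compute the angle at 2:21:
Hour hand: 2 x 30 + 21 x 0.5 = 70.5 degrees
Minute hand: 21 x 6 = 126 degrees
Difference: |70.5 - 126| = 55.5 degrees
The angle is 55.5 degrees

Final answer: 55.5 degrees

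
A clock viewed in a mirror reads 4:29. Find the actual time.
Reflection across the vertical (12-6) axis maps a hand at angle A degrees to (360 - A) degrees, which sends a reading of T minutes past 12:00 to (720 - T) minutes past 12:00.
Mirror reads 4:29 = 269 minutes past 12:00.
Actual time: (720 - 269) mod 720 = 451 minutes = 7:31.

Final answer: 7:31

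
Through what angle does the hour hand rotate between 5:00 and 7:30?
The hour hand moves 0.5 degrees per minute.
Time elapsed: 7:30 - 5:00 = 150 minutes
Angular displacement: 150 x 0.5 = 75 degrees

Final answer: 75 degrees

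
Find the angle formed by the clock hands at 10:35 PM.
Hour hand position: 10 x 30 + 35 x 0.5 = 317.5 degrees
Minute hand position: 35 x 6 = 210 degrees
Difference: |317.5 - 210| = 107.5 degrees
The angle between the hands is 107.5 degrees

Final answer: 107.5 degrees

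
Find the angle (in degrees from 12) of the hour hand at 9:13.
The hour hand moves 30 degrees per hour and 0.5 degrees per minute.
At 9:13: (9) x 30 + 13 x 0.5 = 270 + 6.5 = 276.5 degrees

Final answer: 276.5 degrees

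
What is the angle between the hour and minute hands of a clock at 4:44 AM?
Hour hand position: 4 x 30 + 44 x 0.5 = 142 degrees
Minute hand position: 44 x 6 = 264 degrees
Difference: |142 - 264| = 122 degrees
The angle between the hands is 122 degrees

Final answer: 122 degrees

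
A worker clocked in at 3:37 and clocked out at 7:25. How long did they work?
From 3:37 to 7:25:
(7 x 60 + 25) - (3 x 60 + 37) = 445 - 217 = 228 minutes
= 3 hours and 48 minutes

Final answer: 3 hours and 48 minutes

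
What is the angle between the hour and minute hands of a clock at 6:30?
Hour hand position: 6 x 30 + 30 x 0.5 = 195 degrees
Minute hand position: 30 x 6 = 180 degrees
Difference: |195 - 180| = 15 degrees
The angle between the hands is 15 degrees

Final answer: 15 degrees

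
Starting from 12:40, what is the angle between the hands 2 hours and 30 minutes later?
First find the time 2 hours and 30 minutes after 12:40.
Total minutes: 12 x 60 + 40 + 2 x 60 + 30 = 910.
910 mod 720 = 190 minutes = 3:10.
Now compute the angle at 3:10:
Hour hand: 3 x 30 + 10 x 0.5 = 95 degrees
Minute hand: 10 x 6 = 60 degrees
Difference: |95 - 60| = 35 degrees
The angle is 35 degrees

Final answer: 35 degrees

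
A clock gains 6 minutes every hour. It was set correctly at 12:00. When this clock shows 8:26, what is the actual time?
For every 60 true minutes, the faulty clock advances 66 minutes, so 1 faulty-clock minute corresponds to 60/66 true minutes.
From 12:00 to 8:26 on the faulty dial is 506 minutes.
True elapsed: 506 x 60/66 = 460 minutes = 7 hours and 40 minutes.
True time: 12:00 + 7 hours and 40 minutes = 7:40.

Final answer: 7:40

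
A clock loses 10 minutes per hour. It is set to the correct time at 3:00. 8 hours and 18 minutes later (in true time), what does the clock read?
For every 60 true minutes, the faulty clock advances 60 - 10 = 50 minutes.
True elapsed: 8 hours and 18 minutes = 498 minutes.
Faulty clock advances: 498 x 50/60 = 415 minutes (drift: 83 minutes behind).
Shown time: 3:00 + 415 minutes = 9:55.

Final answer: 9:55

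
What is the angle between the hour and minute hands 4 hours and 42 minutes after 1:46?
First find the time 4 hours and 42 minutes after 1:46.
Total minutes: 1 x 60 + 46 + 4 x 60 + 42 = 388.
388 mod 720 = 388 minutes = 6:28.
Now compute the angle at 6:28:
Hour hand: 6 x 30 + 28 x 0.5 = 194 degrees
Minute hand: 28 x 6 = 168 degrees
Difference: |194 - 168| = 26 degrees
The angle is 26 degrees

Final answer: 26 degrees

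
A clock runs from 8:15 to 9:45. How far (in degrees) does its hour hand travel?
The hour hand moves 0.5 degrees per minute.
Time elapsed: 9:45 - 8:15 = 90 minutes
Angular displacement: 90 x 0.5 = 45 degrees

Final answer: 45 degrees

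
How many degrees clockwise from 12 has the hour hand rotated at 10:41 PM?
The hour hand moves 30 degrees per hour and 0.5 degrees per minute.
At 10:41: (10) x 30 + 41 x 0.5 = 300 + 20.5 = 320.5 degrees

Final answer: 320.5 degrees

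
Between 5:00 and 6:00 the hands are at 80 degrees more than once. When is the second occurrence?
At t minutes past 5:00, the hour hand is at 30 x 5 + 0.5t degrees and the minute hand is at 6t degrees.
The smaller angle between them is 80 degrees when |30H - 5.5t| = 80 or |30H - 5.5t| = 280.
With H = 5, solve 30 x 5 - 5.5t = +/- target for each target:
  t = (30 x 5 - 80) / 5.5 = 12.73
  t = (30 x 5 + 80) / 5.5 = 41.82
  t = (30 x 5 - 280) / 5.5 = -23.64 (outside (0, 60))
  t = (30 x 5 + 280) / 5.5 = 78.18 (outside (0, 60))
Valid solutions in (0, 60): {12.73, 41.82} minutes.
The second occurrence is t = 41.82 minutes.
The hands form a 80-degree angle at 41.82 minutes past 5:00.

Final answer: 41.82 minutes past 5:00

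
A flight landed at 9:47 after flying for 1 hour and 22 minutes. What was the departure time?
Starting time: 9:47 = 587 total minutes past 12:00
Subtracting: 1 hour and 22 minutes = 82 minutes
587 - 82 = 505 minutes
= 8 hours and 25 minutes past 12:00 = 8:25

Final answer: 8:25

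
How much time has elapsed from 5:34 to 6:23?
From 5:34 to 6:23:
(6 x 60 + 23) - (5 x 60 + 34) = 383 - 334 = 49 minutes
= 49 minutes

Final answer: 49 minutes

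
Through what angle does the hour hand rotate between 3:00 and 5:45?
The hour hand moves 0.5 degrees per minute.
Time elapsed: 5:45 - 3:00 = 165 minutes
Angular displacement: 165 x 0.5 = 82.5 degrees

Final answer: 82.5 degrees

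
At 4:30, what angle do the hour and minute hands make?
Hour hand position: 4 x 30 + 30 x 0.5 = 135 degrees
Minute hand position: 30 x 6 = 180 degrees
Difference: |135 - 180| = 45 degrees
The angle between the hands is 45 degrees

Final answer: 45 degrees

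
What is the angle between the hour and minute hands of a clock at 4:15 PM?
Hour hand position: 4 x 30 + 15 x 0.5 = 127.5 degrees
Minute hand position: 15 x 6 = 90 degrees
Difference: |127.5 - 90| = 37.5 degrees
The angle between the hands is 37.5 degrees

Final answer: 37.5 degrees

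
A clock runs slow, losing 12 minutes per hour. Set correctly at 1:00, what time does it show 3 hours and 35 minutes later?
For every 60 true minutes, the faulty clock advances 60 - 12 = 48 minutes.
True elapsed: 3 hours and 35 minutes = 215 minutes.
Faulty clock advances: 215 x 48/60 = 172 minutes (drift: 43 minutes behind).
Shown time: 1:00 + 172 minutes = 3:52.

Final answer: 3:52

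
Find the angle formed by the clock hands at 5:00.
Hour hand position: 5 x 30 + 0 x 0.5 = 150 degrees
Minute hand position: 0 x 6 = 0 degrees
Difference: |150 - 0| = 150 degrees
The angle between the hands is 150 degrees

Final answer: 150 degrees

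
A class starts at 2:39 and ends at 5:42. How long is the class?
From 2:39 to 5:42:
(5 x 60 + 42) - (2 x 60 + 39) = 342 - 159 = 183 minutes
= 3 hours and 3 minutes

Final answer: 3 hours and 3 minutes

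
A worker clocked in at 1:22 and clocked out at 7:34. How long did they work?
From 1:22 to 7:34:
(7 x 60 + 34) - (1 x 60 + 22) = 454 - 82 = 372 minutes
= 6 hours and 12 minutes

Final answer: 6 hours and 12 minutes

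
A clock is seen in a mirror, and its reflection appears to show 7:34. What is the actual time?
Reflection across the vertical (12-6) axis maps a hand at angle A degrees to (360 - A) degrees, which sends a reading of T minutes past 12:00 to (720 - T) minutes past 12:00.
Mirror reads 7:34 = 454 minutes past 12:00.
Actual time: (720 - 454) mod 720 = 266 minutes = 4:26.

Final answer: 4:26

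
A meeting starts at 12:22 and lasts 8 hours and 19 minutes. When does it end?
Starting time: 12:22
Adding 19 minutes to 22 minutes: 22 + 19 = 41 minutes
Adding 8 hours: 12 + 8 = 20 - 12 = 8
Final time: 8:41

Final answer: 8:41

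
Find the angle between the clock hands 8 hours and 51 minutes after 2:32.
First find the time 8 hours and 51 minutes after 2:32.
Total minutes: 2 x 60 + 32 + 8 x 60 + 51 = 683.
683 mod 720 = 683 minutes = 11:23.
Now compute the angle at 11:23:
Hour hand: 11 x 30 + 23 x 0.5 = 341.5 degrees
Minute hand: 23 x 6 = 138 degrees
Difference: |341.5 - 138| = 203.5 degrees
Smaller angle: 360 - 203.5 = 156.5 degrees

Final answer: 156.5 degrees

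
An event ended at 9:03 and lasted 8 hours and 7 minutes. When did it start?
Starting time: 9:03 = 543 total minutes past 12:00
Subtracting: 8 hours and 7 minutes = 487 minutes
543 - 487 = 56 minutes
= 56 minutes past 12:00 = 12:56

Final answer: 12:56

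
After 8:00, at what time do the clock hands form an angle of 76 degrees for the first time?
At t minutes past 8:00, the hour hand is at 30 x 8 + 0.5t degrees and the minute hand is at 6t degrees.
The smaller angle between them is 76 degrees when |30H - 5.5t| = 76 or |30H - 5.5t| = 284.
With H = 8, solve 30 x 8 - 5.5t = +/- target for each target:
  t = (30 x 8 - 76) / 5.5 = 29.82
  t = (30 x 8 + 76) / 5.5 = 57.45
  t = (30 x 8 - 284) / 5.5 = -8 (outside (0, 60))
  t = (30 x 8 + 284) / 5.5 = 95.27 (outside (0, 60))
Valid solutions in (0, 60): {29.82, 57.45} minutes.
The first occurrence is t = 29.82 minutes.
The hands form a 76-degree angle at 29.82 minutes past 8:00.

Final answer: 29.82 minutes past 8:00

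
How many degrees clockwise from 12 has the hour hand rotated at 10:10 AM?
The hour hand moves 30 degrees per hour and 0.5 degrees per minute.
At 10:10: (10) x 30 + 10 x 0.5 = 300 + 5 = 305 degrees

Final answer: 305 degrees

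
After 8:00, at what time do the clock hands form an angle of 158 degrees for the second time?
At t minutes past 8:00, the hour hand is at 30 x 8 + 0.5t degrees and the minute hand is at 6t degrees.
The smaller angle between them is 158 degrees when |30H - 5.5t| = 158 or |30H - 5.5t| = 202.
With H = 8, solve 30 x 8 - 5.5t = +/- target for each target:
  t = (30 x 8 - 158) / 5.5 = 14.91
  t = (30 x 8 + 158) / 5.5 = 72.36 (outside (0, 60))
  t = (30 x 8 - 202) / 5.5 = 6.91
  t = (30 x 8 + 202) / 5.5 = 80.36 (outside (0, 60))
Valid solutions in (0, 60): {6.91, 14.91} minutes.
The second occurrence is t = 14.91 minutes.
The hands form a 158-degree angle at 14.91 minutes past 8:00.

Final answer: 14.91 minutes past 8:00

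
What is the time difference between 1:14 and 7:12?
From 1:14 to 7:12:
(7 x 60 + 12) - (1 x 60 + 14) = 432 - 74 = 358 minutes
= 5 hours and 58 minutes

Final answer: 5 hours and 58 minutes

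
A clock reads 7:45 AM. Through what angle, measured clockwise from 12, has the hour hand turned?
The hour hand moves 30 degrees per hour and 0.5 degrees per minute.
At 7:45: (7) x 30 + 45 x 0.5 = 210 + 22.5 = 232.5 degrees

Final answer: 232.5 degrees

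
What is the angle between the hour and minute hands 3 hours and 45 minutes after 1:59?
First find the time 3 hours and 45 minutes after 1:59.
Total minutes: 1 x 60 + 59 + 3 x 60 + 45 = 344.
344 mod 720 = 344 minutes = 5:44.
Now compute the angle at 5:44:
Hour hand: 5 x 30 + 44 x 0.5 = 172 degrees
Minute hand: 44 x 6 = 264 degrees
Difference: |172 - 264| = 92 degrees
The angle is 92 degrees

Final answer: 92 degrees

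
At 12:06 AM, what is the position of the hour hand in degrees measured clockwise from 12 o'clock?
The hour hand moves 30 degrees per hour and 0.5 degrees per minute.
At 12:06: (0) x 30 + 6 x 0.5 = 0 + 3 = 3 degrees

Final answer: 3 degrees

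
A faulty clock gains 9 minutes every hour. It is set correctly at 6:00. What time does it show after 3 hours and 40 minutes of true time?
For every 60 true minutes, the faulty clock advances 60 + 9 = 69 minutes.
True elapsed: 3 hours and 40 minutes = 220 minutes.
Faulty clock advances: 220 x 69/60 = 253 minutes (drift: 33 minutes ahead).
Shown time: 6:00 + 253 minutes = 10:13.

Final answer: 10:13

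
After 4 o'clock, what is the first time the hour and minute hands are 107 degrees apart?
At t minutes past 4:00, the hour hand is at 30 x 4 + 0.5t degrees and the minute hand is at 6t degrees.
The smaller angle between them is 107 degrees when |30H - 5.5t| = 107 or |30H - 5.5t| = 253.
With H = 4, solve 30 x 4 - 5.5t = +/- target for each target:
  t = (30 x 4 - 107) / 5.5 = 2.36
  t = (30 x 4 + 107) / 5.5 = 41.27
  t = (30 x 4 - 253) / 5.5 = -24.18 (outside (0, 60))
  t = (30 x 4 + 253) / 5.5 = 67.82 (outside (0, 60))
Valid solutions in (0, 60): {2.36, 41.27} minutes.
The first occurrence is t = 2.36 minutes.
The hands form a 107-degree angle at 2.36 minutes past 4:00.

Final answer: 2.36 minutes past 4:00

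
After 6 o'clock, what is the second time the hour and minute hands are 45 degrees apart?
At t minutes past 6:00, the hour hand is at 30 x 6 + 0.5t degrees and the minute hand is at 6t degrees.
The smaller angle between them is 45 degrees when |30H - 5.5t| = 45 or |30H - 5.5t| = 315.
With H = 6, solve 30 x 6 - 5.5t = +/- target for each target:
  t = (30 x 6 - 45) / 5.5 = 24.55
  t = (30 x 6 + 45) / 5.5 = 40.91
  t = (30 x 6 - 315) / 5.5 = -24.55 (outside (0, 60))
  t = (30 x 6 + 315) / 5.5 = 90 (outside (0, 60))
Valid solutions in (0, 60): {24.55, 40.91} minutes.
The second occurrence is t = 40.91 minutes.
The hands form a 45-degree angle at 40.91 minutes past 6:00.

Final answer: 40.91 minutes past 6:00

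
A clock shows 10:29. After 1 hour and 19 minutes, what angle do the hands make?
First find the time 1 hour and 19 minutes after 10:29.
Total minutes: 10 x 60 + 29 + 1 x 60 + 19 = 708.
708 mod 720 = 708 minutes = 11:48.
Now compute the angle at 11:48:
Hour hand: 11 x 30 + 48 x 0.5 = 354 degrees
Minute hand: 48 x 6 = 288 degrees
Difference: |354 - 288| = 66 degrees
The angle is 66 degrees

Final answer: 66 degrees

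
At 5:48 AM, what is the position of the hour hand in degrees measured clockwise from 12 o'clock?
The hour hand moves 30 degrees per hour and 0.5 degrees per minute.
At 5:48: (5) x 30 + 48 x 0.5 = 150 + 24 = 174 degrees

Final answer: 174 degrees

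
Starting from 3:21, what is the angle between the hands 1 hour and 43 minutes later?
First find the time 1 hour and 43 minutes after 3:21.
Total minutes: 3 x 60 + 21 + 1 x 60 + 43 = 304.
304 mod 720 = 304 minutes = 5:04.
Now compute the angle at 5:04:
Hour hand: 5 x 30 + 4 x 0.5 = 152 degrees
Minute hand: 4 x 6 = 24 degrees
Difference: |152 - 24| = 128 degrees
The angle is 128 degrees

Final answer: 128 degrees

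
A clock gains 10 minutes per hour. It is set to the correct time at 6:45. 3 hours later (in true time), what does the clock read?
For every 60 true minutes, the faulty clock advances 60 + 10 = 70 minutes.
True elapsed: 3 hours = 180 minutes.
Faulty clock advances: 180 x 70/60 = 210 minutes (drift: 30 minutes ahead).
Shown time: 6:45 + 210 minutes = 10:15.

Final answer: 10:15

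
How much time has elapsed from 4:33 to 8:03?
From 4:33 to 8:03:
(8 x 60 + 3) - (4 x 60 + 33) = 483 - 273 = 210 minutes
= 3 hours and 30 minutes

Final answer: 3 hours and 30 minutes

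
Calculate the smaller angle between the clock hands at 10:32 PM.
Hour hand position: 10 x 30 + 32 x 0.5 = 316 degrees
Minute hand position: 32 x 6 = 192 degrees
Difference: |316 - 192| = 124 degrees
The angle between the hands is 124 degrees

Final answer: 124 degrees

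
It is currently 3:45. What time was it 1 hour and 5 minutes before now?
Starting time: 3:45 = 225 total minutes past 12:00
Subtracting: 1 hour and 5 minutes = 65 minutes
225 - 65 = 160 minutes
= 2 hours and 40 minutes past 12:00 = 2:40

Final answer: 2:40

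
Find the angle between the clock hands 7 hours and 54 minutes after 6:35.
First find the time 7 hours and 54 minutes after 6:35.
Total minutes: 6 x 60 + 35 + 7 x 60 + 54 = 869.
869 mod 720 = 149 minutes = 2:29.
Now compute the angle at 2:29:
Hour hand: 2 x 30 + 29 x 0.5 = 74.5 degrees
Minute hand: 29 x 6 = 174 degrees
Difference: |74.5 - 174| = 99.5 degrees
The angle is 99.5 degrees

Final answer: 99.5 degrees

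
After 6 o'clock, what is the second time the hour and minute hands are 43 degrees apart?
At t minutes past 6:00, the hour hand is at 30 x 6 + 0.5t degrees and the minute hand is at 6t degrees.
The smaller angle between them is 43 degrees when |30H - 5.5t| = 43 or |30H - 5.5t| = 317.
With H = 6, solve 30 x 6 - 5.5t = +/- target for each target:
  t = (30 x 6 - 43) / 5.5 = 24.91
  t = (30 x 6 + 43) / 5.5 = 40.55
  t = (30 x 6 - 317) / 5.5 = -24.91 (outside (0, 60))
  t = (30 x 6 + 317) / 5.5 = 90.36 (outside (0, 60))
Valid solutions in (0, 60): {24.91, 40.55} minutes.
The second occurrence is t = 40.55 minutes.
The hands form a 43-degree angle at 40.55 minutes past 6:00.

Final answer: 40.55 minutes past 6:00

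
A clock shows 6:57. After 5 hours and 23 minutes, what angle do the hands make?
First find the time 5 hours and 23 minutes after 6:57.
Total minutes: 6 x 60 + 57 + 5 x 60 + 23 = 740.
740 mod 720 = 20 minutes = 12:20.
Now compute the angle at 12:20:
Hour hand: 0 x 30 + 20 x 0.5 = 10 degrees
Minute hand: 20 x 6 = 120 degrees
Difference: |10 - 120| = 110 degrees
The angle is 110 degrees

Final answer: 110 degrees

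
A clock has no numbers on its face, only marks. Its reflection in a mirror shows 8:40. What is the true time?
Reflection across the vertical (12-6) axis maps a hand at angle A degrees to (360 - A) degrees, which sends a reading of T minutes past 12:00 to (720 - T) minutes past 12:00.
Mirror reads 8:40 = 520 minutes past 12:00.
Actual time: (720 - 520) mod 720 = 200 minutes = 3:20.

Final answer: 3:20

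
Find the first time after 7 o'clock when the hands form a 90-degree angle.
At t minutes past 7:00, the hour hand is at 30 x 7 + 0.5t degrees and the minute hand is at 6t degrees.
The smaller angle between them is 90 degrees when |30H - 5.5t| = 90 or |30H - 5.5t| = 270.
With H = 7, solve 30 x 7 - 5.5t = +/- target for each target:
  t = (30 x 7 - 90) / 5.5 = 21.82
  t = (30 x 7 + 90) / 5.5 = 54.55
  t = (30 x 7 - 270) / 5.5 = -10.91 (outside (0, 60))
  t = (30 x 7 + 270) / 5.5 = 87.27 (outside (0, 60))
Valid solutions in (0, 60): {21.82, 54.55} minutes.
First occurrence: t = 21.82 minutes.
The hands are at right angles at 21.82 minutes past 7:00.

Final answer: 21.82 minutes past 7:00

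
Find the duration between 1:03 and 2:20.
From 1:03 to 2:20:
(2 x 60 + 20) - (1 x 60 + 3) = 140 - 63 = 77 minutes
= 1 hour and 17 minutes

Final answer: 1 hour and 17 minutes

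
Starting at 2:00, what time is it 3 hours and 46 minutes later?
Starting time: 2:00
Adding 46 minutes to 0 minutes: 0 + 46 = 46 minutes
Adding 3 hours: 2 + 3 = 5
Final time: 5:46

Final answer: 5:46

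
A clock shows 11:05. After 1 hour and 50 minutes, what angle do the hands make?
First find the time 1 hour and 50 minutes after 11:05.
Total minutes: 11 x 60 + 5 + 1 x 60 + 50 = 775.
775 mod 720 = 55 minutes = 12:55.
Now compute the angle at 12:55:
Hour hand: 0 x 30 + 55 x 0.5 = 27.5 degrees
Minute hand: 55 x 6 = 330 degrees
Difference: |27.5 - 330| = 302.5 degrees
Smaller angle: 360 - 302.5 = 57.5 degrees

Final answer: 57.5 degrees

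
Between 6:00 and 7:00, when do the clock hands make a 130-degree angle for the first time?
At t minutes past 6:00, the hour hand is at 30 x 6 + 0.5t degrees and the minute hand is at 6t degrees.
The smaller angle between them is 130 degrees when |30H - 5.5t| = 130 or |30H - 5.5t| = 230.
With H = 6, solve 30 x 6 - 5.5t = +/- target for each target:
  t = (30 x 6 - 130) / 5.5 = 9.09
  t = (30 x 6 + 130) / 5.5 = 56.36
  t = (30 x 6 - 230) / 5.5 = -9.09 (outside (0, 60))
  t = (30 x 6 + 230) / 5.5 = 74.55 (outside (0, 60))
Valid solutions in (0, 60): {9.09, 56.36} minutes.
The first occurrence is t = 9.09 minutes.
The hands form a 130-degree angle at 9.09 minutes past 6:00.

Final answer: 9.09 minutes past 6:00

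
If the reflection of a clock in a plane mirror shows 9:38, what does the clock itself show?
Reflection across the vertical (12-6) axis maps a hand at angle A degrees to (360 - A) degrees, which sends a reading of T minutes past 12:00 to (720 - T) minutes past 12:00.
Mirror reads 9:38 = 578 minutes past 12:00.
Actual time: (720 - 578) mod 720 = 142 minutes = 2:22.

Final answer: 2:22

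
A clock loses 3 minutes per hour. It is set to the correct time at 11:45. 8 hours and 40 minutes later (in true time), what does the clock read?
For every 60 true minutes, the faulty clock advances 60 - 3 = 57 minutes.
True elapsed: 8 hours and 40 minutes = 520 minutes.
Faulty clock advances: 520 x 57/60 = 494 minutes (drift: 26 minutes behind).
Shown time: 11:45 + 494 minutes = 7:59.

Final answer: 7:59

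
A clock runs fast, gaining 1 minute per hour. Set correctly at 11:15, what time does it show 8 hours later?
For every 60 true minutes, the faulty clock advances 60 + 1 = 61 minutes.
True elapsed: 8 hours = 480 minutes.
Faulty clock advances: 480 x 61/60 = 488 minutes (drift: 8 minutes ahead).
Shown time: 11:15 + 488 minutes = 7:23.

Final answer: 7:23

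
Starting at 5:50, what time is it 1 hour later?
Starting time: 5:50
Adding 0 minutes to 50 minutes: 50 + 0 = 50 minutes
Adding 1 hour: 5 + 1 = 6
Final time: 6:50

Final answer: 6:50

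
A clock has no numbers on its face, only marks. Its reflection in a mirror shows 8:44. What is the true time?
Reflection across the vertical (12-6) axis maps a hand at angle A degrees to (360 - A) degrees, which sends a reading of T minutes past 12:00 to (720 - T) minutes past 12:00.
Mirror reads 8:44 = 524 minutes past 12:00.
Actual time: (720 - 524) mod 720 = 196 minutes = 3:16.

Final answer: 3:16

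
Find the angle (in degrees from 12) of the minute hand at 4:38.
The minute hand moves 6 degrees per minute.
At 4:38: 38 x 6 = 228 degrees

Final answer: 228 degrees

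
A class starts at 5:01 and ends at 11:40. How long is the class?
From 5:01 to 11:40:
(11 x 60 + 40) - (5 x 60 + 1) = 700 - 301 = 399 minutes
= 6 hours and 39 minutes

Final answer: 6 hours and 39 minutes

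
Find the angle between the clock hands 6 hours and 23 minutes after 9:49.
First find the time 6 hours and 23 minutes after 9:49.
Total minutes: 9 x 60 + 49 + 6 x 60 + 23 = 972.
972 mod 720 = 252 minutes = 4:12.
Now compute the angle at 4:12:
Hour hand: 4 x 30 + 12 x 0.5 = 126 degrees
Minute hand: 12 x 6 = 72 degrees
Difference: |126 - 72| = 54 degrees
The angle is 54 degrees

Final answer: 54 degrees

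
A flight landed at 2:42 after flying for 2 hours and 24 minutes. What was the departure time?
Starting time: 2:42 = 162 total minutes past 12:00
Subtracting: 2 hours and 24 minutes = 144 minutes
162 - 144 = 18 minutes
= 18 minutes past 12:00 = 12:18

Final answer: 12:18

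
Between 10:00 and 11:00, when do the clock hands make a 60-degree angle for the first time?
At t minutes past 10:00, the hour hand is at 30 x 10 + 0.5t degrees and the minute hand is at 6t degrees.
The smaller angle between them is 60 degrees when |30H - 5.5t| = 60 or |30H - 5.5t| = 300.
With H = 10, solve 30 x 10 - 5.5t = +/- target for each target:
  t = (30 x 10 - 60) / 5.5 = 43.64
  t = (30 x 10 + 60) / 5.5 = 65.45 (outside (0, 60))
  t = (30 x 10 - 300) / 5.5 = 0 (outside (0, 60))
  t = (30 x 10 + 300) / 5.5 = 109.09 (outside (0, 60))
Valid solutions in (0, 60): {43.64} minutes.
The first occurrence is t = 43.64 minutes.
The hands form a 60-degree angle at 43.64 minutes past 10:00.

Final answer: 43.64 minutes past 10:00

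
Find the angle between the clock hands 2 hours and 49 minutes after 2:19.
First find the time 2 hours and 49 minutes after 2:19.
Total minutes: 2 x 60 + 19 + 2 x 60 + 49 = 308.
308 mod 720 = 308 minutes = 5:08.
Now compute the angle at 5:08:
Hour hand: 5 x 30 + 8 x 0.5 = 154 degrees
Minute hand: 8 x 6 = 48 degrees
Difference: |154 - 48| = 106 degrees
The angle is 106 degrees

Final answer: 106 degrees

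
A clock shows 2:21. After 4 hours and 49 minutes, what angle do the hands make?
First find the time 4 hours and 49 minutes after 2:21.
Total minutes: 2 x 60 + 21 + 4 x 60 + 49 = 430.
430 mod 720 = 430 minutes = 7:10.
Now compute the angle at 7:10:
Hour hand: 7 x 30 + 10 x 0.5 = 215 degrees
Minute hand: 10 x 6 = 60 degrees
Difference: |215 - 60| = 155 degrees
The angle is 155 degrees

Final answer: 155 degrees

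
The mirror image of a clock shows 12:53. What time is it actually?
Reflection across the vertical (12-6) axis maps a hand at angle A degrees to (360 - A) degrees, which sends a reading of T minutes past 12:00 to (720 - T) minutes past 12:00.
Mirror reads 12:53 = 53 minutes past 12:00.
Actual time: (720 - 53) mod 720 = 667 minutes = 11:07.

Final answer: 11:07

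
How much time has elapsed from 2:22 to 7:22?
From 2:22 to 7:22:
(7 x 60 + 22) - (2 x 60 + 22) = 442 - 142 = 300 minutes
= 5 hours

Final answer: 5 hours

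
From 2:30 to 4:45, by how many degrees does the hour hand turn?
The hour hand moves 0.5 degrees per minute.
Time elapsed: 4:45 - 2:30 = 135 minutes
Angular displacement: 135 x 0.5 = 67.5 degrees

Final answer: 67.5 degrees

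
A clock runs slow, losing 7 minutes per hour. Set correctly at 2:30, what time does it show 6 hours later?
For every 60 true minutes, the faulty clock advances 60 - 7 = 53 minutes.
True elapsed: 6 hours = 360 minutes.
Faulty clock advances: 360 x 53/60 = 318 minutes (drift: 42 minutes behind).
Shown time: 2:30 + 318 minutes = 7:48.

Final answer: 7:48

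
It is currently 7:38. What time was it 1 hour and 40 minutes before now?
Starting time: 7:38 = 458 total minutes past 12:00
Subtracting: 1 hour and 40 minutes = 100 minutes
458 - 100 = 358 minutes
= 5 hours and 58 minutes past 12:00 = 5:58

Final answer: 5:58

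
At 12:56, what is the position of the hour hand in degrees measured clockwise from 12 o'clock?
The hour hand moves 30 degrees per hour and 0.5 degrees per minute.
At 12:56: (0) x 30 + 56 x 0.5 = 0 + 28 = 28 degrees

Final answer: 28 degrees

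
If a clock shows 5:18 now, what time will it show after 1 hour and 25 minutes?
Starting time: 5:18
Adding 25 minutes to 18 minutes: 18 + 25 = 43 minutes
Adding 1 hour: 5 + 1 = 6
Final time: 6:43

Final answer: 6:43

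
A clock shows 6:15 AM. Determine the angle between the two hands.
Hour hand position: 6 x 30 + 15 x 0.5 = 187.5 degrees
Minute hand position: 15 x 6 = 90 degrees
Difference: |187.5 - 90| = 97.5 degrees
The angle between the hands is 97.5 degrees

Final answer: 97.5 degrees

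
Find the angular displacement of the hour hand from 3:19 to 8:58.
The hour hand moves 0.5 degrees per minute.
Time elapsed: 8:58 - 3:19 = 339 minutes
Angular displacement: 339 x 0.5 = 169.5 degrees

Final answer: 169.5 degrees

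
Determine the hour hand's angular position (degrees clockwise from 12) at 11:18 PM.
The hour hand moves 30 degrees per hour and 0.5 degrees per minute.
At 11:18: (11) x 30 + 18 x 0.5 = 330 + 9 = 339 degrees

Final answer: 339 degrees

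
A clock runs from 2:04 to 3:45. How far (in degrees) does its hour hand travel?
The hour hand moves 0.5 degrees per minute.
Time elapsed: 3:45 - 2:04 = 101 minutes
Angular displacement: 101 x 0.5 = 50.5 degrees

Final answer: 50.5 degrees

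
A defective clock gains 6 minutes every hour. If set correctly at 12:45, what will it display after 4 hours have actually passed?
For every 60 true minutes, the faulty clock advances 60 + 6 = 66 minutes.
True elapsed: 4 hours = 240 minutes.
Faulty clock advances: 240 x 66/60 = 264 minutes (drift: 24 minutes ahead).
Shown time: 12:45 + 264 minutes = 5:09.

Final answer: 5:09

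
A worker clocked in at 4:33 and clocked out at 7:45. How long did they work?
From 4:33 to 7:45:
(7 x 60 + 45) - (4 x 60 + 33) = 465 - 273 = 192 minutes
= 3 hours and 12 minutes

Final answer: 3 hours and 12 minutes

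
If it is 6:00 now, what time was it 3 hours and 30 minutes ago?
Starting time: 6:00 = 360 total minutes past 12:00
Subtracting: 3 hours and 30 minutes = 210 minutes
360 - 210 = 150 minutes
= 2 hours and 30 minutes past 12:00 = 2:30

Final answer: 2:30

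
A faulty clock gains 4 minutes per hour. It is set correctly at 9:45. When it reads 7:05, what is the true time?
For every 60 true minutes, the faulty clock advances 64 minutes, so 1 faulty-clock minute corresponds to 60/64 true minutes.
From 9:45 to 7:05 on the faulty dial is 560 minutes.
True elapsed: 560 x 60/64 = 525 minutes = 8 hours and 45 minutes.
True time: 9:45 + 8 hours and 45 minutes = 6:30.

Final answer: 6:30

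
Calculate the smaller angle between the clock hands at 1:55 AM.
Hour hand position: 1 x 30 + 55 x 0.5 = 57.5 degrees
Minute hand position: 55 x 6 = 330 degrees
Difference: |57.5 - 330| = 272.5 degrees
Since 272.5 > 180, the smaller angle is 360 - 272.5 = 87.5 degrees

Final answer: 87.5 degrees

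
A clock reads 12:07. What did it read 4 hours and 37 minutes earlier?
Starting time: 12:07 = 7 total minutes past 12:00
Subtracting: 4 hours and 37 minutes = 277 minutes
7 - 277 = -270 (negative, add 12 hours = 720) = 450 minutes
= 7 hours and 30 minutes past 12:00 = 7:30

Final answer: 7:30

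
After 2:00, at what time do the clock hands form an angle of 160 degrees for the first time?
At t minutes past 2:00, the hour hand is at 30 x 2 + 0.5t degrees and the minute hand is at 6t degrees.
The smaller angle between them is 160 degrees when |30H - 5.5t| = 160 or |30H - 5.5t| = 200.
With H = 2, solve 30 x 2 - 5.5t = +/- target for each target:
  t = (30 x 2 - 160) / 5.5 = -18.18 (outside (0, 60))
  t = (30 x 2 + 160) / 5.5 = 40
  t = (30 x 2 - 200) / 5.5 = -25.45 (outside (0, 60))
  t = (30 x 2 + 200) / 5.5 = 47.27
Valid solutions in (0, 60): {40, 47.27} minutes.
The first occurrence is t = 40 minutes.
The hands form a 160-degree angle at 40 minutes past 2:00.

Final answer: 40 minutes past 2:00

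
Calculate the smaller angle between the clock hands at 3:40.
Hour hand position: 3 x 30 + 40 x 0.5 = 110 degrees
Minute hand position: 40 x 6 = 240 degrees
Difference: |110 - 240| = 130 degrees
The angle between the hands is 130 degrees

Final answer: 130 degrees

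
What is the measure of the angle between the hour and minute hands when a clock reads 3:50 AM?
Hour hand position: 3 x 30 + 50 x 0.5 = 115 degrees
Minute hand position: 50 x 6 = 300 degrees
Difference: |115 - 300| = 185 degrees
Since 185 > 180, the smaller angle is 360 - 185 = 175 degrees

Final answer: 175 degrees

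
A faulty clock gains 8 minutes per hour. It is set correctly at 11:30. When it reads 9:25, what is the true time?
For every 60 true minutes, the faulty clock advances 68 minutes, so 1 faulty-clock minute corresponds to 60/68 true minutes.
From 11:30 to 9:25 on the faulty dial is 595 minutes.
True elapsed: 595 x 60/68 = 525 minutes = 8 hours and 45 minutes.
True time: 11:30 + 8 hours and 45 minutes = 8:15.

Final answer: 8:15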